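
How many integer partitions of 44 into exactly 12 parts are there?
p(44, 12 parts) = 6290

Partitions of n into exactly k parts are in bijection with partitions of n − k into at most k parts (subtract 1 from each part). So p(44, exactly 12) = p(32, parts ≤ 12). Computing via the recurrence p(m, j) = p(m, j−1) + p(m−j, j) gives 6290.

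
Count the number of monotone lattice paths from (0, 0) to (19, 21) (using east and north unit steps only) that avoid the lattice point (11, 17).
Number of paths = 120652689300

Total paths from (0, 0) to (19, 21): C(40, 19) = 131282408400. Paths through (11, 17): (paths (0, 0) → (11, 17)) × (paths (11, 17) → (19, 21)) = C(28, 11) · C(12, 8) = 21474180 · 495 = 10629719100. Avoidance count = 131282408400 − 10629719100 = 120652689300.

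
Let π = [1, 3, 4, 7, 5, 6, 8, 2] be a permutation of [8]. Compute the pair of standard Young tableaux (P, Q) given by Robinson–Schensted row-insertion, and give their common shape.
P = [1, 2, 4, 5, 6, 8] / [3] / [7];  Q = [1, 2, 3, 4, 6, 7] / [5] / [8];  common shape = (6, 1, 1)

Row-insert the values π_1, π_2, … into P one at a time, bumping the leftmost entry strictly greater than the inserted value down to the next row. The recording tableau Q records, in position (i, j), the step at which that cell was added to P.
  Insert 1 (step 1): P = [1];  Q = [1]
  Insert 3 (step 2): P = [1, 3];  Q = [1, 2]
  Insert 4 (step 3): P = [1, 3, 4];  Q = [1, 2, 3]
  Insert 7 (step 4): P = [1, 3, 4, 7];  Q = [1, 2, 3, 4]
  Insert 5 (step 5): P = [1, 3, 4, 5] / [7];  Q = [1, 2, 3, 4] / [5]
  Insert 6 (step 6): P = [1, 3, 4, 5, 6] / [7];  Q = [1, 2, 3, 4, 6] / [5]
  Insert 8 (step 7): P = [1, 3, 4, 5, 6, 8] / [7];  Q = [1, 2, 3, 4, 6, 7] / [5]
  Insert 2 (step 8): P = [1, 2, 4, 5, 6, 8] / [3] / [7];  Q = [1, 2, 3, 4, 6, 7] / [5] / [8]
Final shape: (6, 1, 1).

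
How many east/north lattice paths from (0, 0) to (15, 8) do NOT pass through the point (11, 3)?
Number of paths = 444450

Total paths from (0, 0) to (15, 8): C(23, 15) = 490314. Paths through (11, 3): (paths (0, 0) → (11, 3)) × (paths (11, 3) → (15, 8)) = C(14, 11) · C(9, 4) = 364 · 126 = 45864. Avoidance count = 490314 − 45864 = 444450.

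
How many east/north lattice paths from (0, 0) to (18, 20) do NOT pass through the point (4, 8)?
Number of paths = 28797439110

Total paths from (0, 0) to (18, 20): C(38, 18) = 33578000610. Paths through (4, 8): (paths (0, 0) → (4, 8)) × (paths (4, 8) → (18, 20)) = C(12, 4) · C(26, 14) = 495 · 9657700 = 4780561500. Avoidance count = 33578000610 − 4780561500 = 28797439110.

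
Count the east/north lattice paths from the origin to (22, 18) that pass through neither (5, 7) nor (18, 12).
Number of paths = 79634163750

Inclusion–exclusion. Total paths: C(40, 22) = 113380261800. Through P₁: C(12, 5)·C(28, 17) = 17007550560. Through P₂: C(30, 18)·C(10, 4) = 18163577250. Since P₁ is strictly southwest of P₂, a monotone path through both must visit P₁ then P₂; paths through both = C(12, 5)·C(18, 13)·C(10, 4) = 1425029760. Avoid both = 113380261800 − 17007550560 − 18163577250 + 1425029760 = 79634163750.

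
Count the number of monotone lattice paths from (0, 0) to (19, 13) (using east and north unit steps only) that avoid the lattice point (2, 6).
Number of paths = 337682688

Total paths from (0, 0) to (19, 13): C(32, 19) = 347373600. Paths through (2, 6): (paths (0, 0) → (2, 6)) × (paths (2, 6) → (19, 13)) = C(8, 2) · C(24, 17) = 28 · 346104 = 9690912. Avoidance count = 347373600 − 9690912 = 337682688.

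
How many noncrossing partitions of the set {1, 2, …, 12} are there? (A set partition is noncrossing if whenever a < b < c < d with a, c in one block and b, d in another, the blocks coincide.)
C_12 = 208012

These noncrossing partitions are counted by the Catalan number C_n = (1/(n + 1)) · C(2n, n). For n = 12: C_12 = (1/13) · C(24, 12) = 2704156/13 = 208012.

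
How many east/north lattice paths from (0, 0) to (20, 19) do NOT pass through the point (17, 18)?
Number of paths = 50772993810

Total paths from (0, 0) to (20, 19): C(39, 20) = 68923264410. Paths through (17, 18): (paths (0, 0) → (17, 18)) × (paths (17, 18) → (20, 19)) = C(35, 17) · C(4, 3) = 4537567650 · 4 = 18150270600. Avoidance count = 68923264410 − 18150270600 = 50772993810.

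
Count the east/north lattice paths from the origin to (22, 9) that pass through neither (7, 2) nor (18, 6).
Number of paths = 11029531

Inclusion–exclusion. Total paths: C(31, 22) = 20160075. Through P₁: C(9, 7)·C(22, 15) = 6139584. Through P₂: C(24, 18)·C(7, 4) = 4710860. Since P₁ is strictly southwest of P₂, a monotone path through both must visit P₁ then P₂; paths through both = C(9, 7)·C(15, 11)·C(7, 4) = 1719900. Avoid both = 20160075 − 6139584 − 4710860 + 1719900 = 11029531.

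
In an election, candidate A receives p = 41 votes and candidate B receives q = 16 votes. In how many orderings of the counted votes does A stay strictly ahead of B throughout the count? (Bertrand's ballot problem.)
Strict-lead orderings = 25395702341625

Total orderings of the 57 votes with 41 for A: C(57, 41) = 57902201338905. By the Bertrand ballot formula (Cycle Lemma / reflection principle), the number of orderings in which A is strictly ahead of B throughout is (p − q)/(p + q) · C(p + q, p) = (41 − 16)/(41 + 16) · 57902201338905 = 25395702341625.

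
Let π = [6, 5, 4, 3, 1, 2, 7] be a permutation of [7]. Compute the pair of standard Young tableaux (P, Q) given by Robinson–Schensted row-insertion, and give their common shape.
P = [1, 2, 7] / [3] / [4] / [5] / [6];  Q = [1, 6, 7] / [2] / [3] / [4] / [5];  common shape = (3, 1, 1, 1, 1)

Row-insert the values π_1, π_2, … into P one at a time, bumping the leftmost entry strictly greater than the inserted value down to the next row. The recording tableau Q records, in position (i, j), the step at which that cell was added to P.
  Insert 6 (step 1): P = [6];  Q = [1]
  Insert 5 (step 2): P = [5] / [6];  Q = [1] / [2]
  Insert 4 (step 3): P = [4] / [5] / [6];  Q = [1] / [2] / [3]
  Insert 3 (step 4): P = [3] / [4] / [5] / [6];  Q = [1] / [2] / [3] / [4]
  Insert 1 (step 5): P = [1] / [3] / [4] / [5] / [6];  Q = [1] / [2] / [3] / [4] / [5]
  Insert 2 (step 6): P = [1, 2] / [3] / [4] / [5] / [6];  Q = [1, 6] / [2] / [3] / [4] / [5]
  Insert 7 (step 7): P = [1, 2, 7] / [3] / [4] / [5] / [6];  Q = [1, 6, 7] / [2] / [3] / [4] / [5]
Final shape: (3, 1, 1, 1, 1).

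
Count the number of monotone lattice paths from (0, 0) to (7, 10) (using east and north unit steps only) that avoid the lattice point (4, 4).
Number of paths = 13568

Total paths from (0, 0) to (7, 10): C(17, 7) = 19448. Paths through (4, 4): (paths (0, 0) → (4, 4)) × (paths (4, 4) → (7, 10)) = C(8, 4) · C(9, 3) = 70 · 84 = 5880. Avoidance count = 19448 − 5880 = 13568.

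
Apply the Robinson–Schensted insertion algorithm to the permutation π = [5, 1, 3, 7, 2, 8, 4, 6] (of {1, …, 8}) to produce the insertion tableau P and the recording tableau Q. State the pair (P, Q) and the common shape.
P = [1, 2, 4, 6] / [3, 7, 8] / [5];  Q = [1, 3, 4, 6] / [2, 7, 8] / [5];  common shape = (4, 3, 1)

Row-insert the values π_1, π_2, … into P one at a time, bumping the leftmost entry strictly greater than the inserted value down to the next row. The recording tableau Q records, in position (i, j), the step at which that cell was added to P.
  Insert 5 (step 1): P = [5];  Q = [1]
  Insert 1 (step 2): P = [1] / [5];  Q = [1] / [2]
  Insert 3 (step 3): P = [1, 3] / [5];  Q = [1, 3] / [2]
  Insert 7 (step 4): P = [1, 3, 7] / [5];  Q = [1, 3, 4] / [2]
  Insert 2 (step 5): P = [1, 2, 7] / [3] / [5];  Q = [1, 3, 4] / [2] / [5]
  Insert 8 (step 6): P = [1, 2, 7, 8] / [3] / [5];  Q = [1, 3, 4, 6] / [2] / [5]
  Insert 4 (step 7): P = [1, 2, 4, 8] / [3, 7] / [5];  Q = [1, 3, 4, 6] / [2, 7] / [5]
  Insert 6 (step 8): P = [1, 2, 4, 6] / [3, 7, 8] / [5];  Q = [1, 3, 4, 6] / [2, 7, 8] / [5]
Final shape: (4, 3, 1).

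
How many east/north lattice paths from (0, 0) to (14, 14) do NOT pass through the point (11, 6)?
Number of paths = 38074560

Total paths from (0, 0) to (14, 14): C(28, 14) = 40116600. Paths through (11, 6): (paths (0, 0) → (11, 6)) × (paths (11, 6) → (14, 14)) = C(17, 11) · C(11, 3) = 12376 · 165 = 2042040. Avoidance count = 40116600 − 2042040 = 38074560.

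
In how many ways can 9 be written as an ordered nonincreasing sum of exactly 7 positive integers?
p(9, 7 parts) = 2

Partitions of n into exactly k parts ↔ partitions of n − k into at most k parts (subtract 1 from each part). For n = 9, k = 7, the partitions are: 3+1+1+1+1+1+1, 2+2+1+1+1+1+1. Count = 2.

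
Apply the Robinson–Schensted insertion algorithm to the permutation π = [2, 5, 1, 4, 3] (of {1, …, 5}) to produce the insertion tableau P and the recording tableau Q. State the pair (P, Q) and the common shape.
P = [1, 3] / [2, 4] / [5];  Q = [1, 2] / [3, 4] / [5];  common shape = (2, 2, 1)

Row-insert the values π_1, π_2, … into P one at a time, bumping the leftmost entry strictly greater than the inserted value down to the next row. The recording tableau Q records, in position (i, j), the step at which that cell was added to P.
  Insert 2 (step 1): P = [2];  Q = [1]
  Insert 5 (step 2): P = [2, 5];  Q = [1, 2]
  Insert 1 (step 3): P = [1, 5] / [2];  Q = [1, 2] / [3]
  Insert 4 (step 4): P = [1, 4] / [2, 5];  Q = [1, 2] / [3, 4]
  Insert 3 (step 5): P = [1, 3] / [2, 4] / [5];  Q = [1, 2] / [3, 4] / [5]
Final shape: (2, 2, 1).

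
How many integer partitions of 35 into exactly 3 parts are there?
p(35, 3 parts) = 102

Partitions of n into exactly k parts are in bijection with partitions of n − k into at most k parts (subtract 1 from each part). So p(35, exactly 3) = p(32, parts ≤ 3). Computing via the recurrence p(m, j) = p(m, j−1) + p(m−j, j) gives 102.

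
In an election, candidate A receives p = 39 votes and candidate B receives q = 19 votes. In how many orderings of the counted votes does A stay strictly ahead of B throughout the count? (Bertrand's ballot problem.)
Strict-lead orderings = 326658445806000

Total orderings of the 58 votes with 39 for A: C(58, 39) = 947309492837400. By the Bertrand ballot formula (Cycle Lemma / reflection principle), the number of orderings in which A is strictly ahead of B throughout is (p − q)/(p + q) · C(p + q, p) = (39 − 19)/(39 + 19) · 947309492837400 = 326658445806000.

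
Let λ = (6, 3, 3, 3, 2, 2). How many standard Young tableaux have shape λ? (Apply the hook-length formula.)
# SYT of shape (6, 3, 3, 3, 2, 2) = 14511744

Hook-length formula: f^λ = n! / Π hook(c), product over all cells c of the Young diagram. For λ = (6, 3, 3, 3, 2, 2), n = 19 boxes. Hook lengths by row (left-to-right, top-to-bottom): [11, 10, 7, 3, 2, 1]; [7, 6, 3]; [6, 5, 2]; [5, 4, 1]; [3, 2]; [2, 1]. Product of hooks = 8382528000. So f^λ = 19! / 8382528000 = 121645100408832000 / 8382528000 = 14511744.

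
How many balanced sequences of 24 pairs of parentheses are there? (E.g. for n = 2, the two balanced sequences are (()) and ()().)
C_24 = 1289904147324

These balanced parentheses are counted by the Catalan number C_n = (1/(n + 1)) · C(2n, n). For n = 24: C_24 = (1/25) · C(48, 24) = 32247603683100/25 = 1289904147324.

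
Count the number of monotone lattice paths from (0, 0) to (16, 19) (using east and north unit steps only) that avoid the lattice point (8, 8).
Number of paths = 3087188610

Total paths from (0, 0) to (16, 19): C(35, 16) = 4059928950. Paths through (8, 8): (paths (0, 0) → (8, 8)) × (paths (8, 8) → (16, 19)) = C(16, 8) · C(19, 8) = 12870 · 75582 = 972740340. Avoidance count = 4059928950 − 972740340 = 3087188610.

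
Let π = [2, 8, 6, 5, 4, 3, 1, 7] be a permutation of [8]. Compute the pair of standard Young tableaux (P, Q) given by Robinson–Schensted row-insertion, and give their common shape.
P = [1, 3, 7] / [2] / [4] / [5] / [6] / [8];  Q = [1, 2, 8] / [3] / [4] / [5] / [6] / [7];  common shape = (3, 1, 1, 1, 1, 1)

Row-insert the values π_1, π_2, … into P one at a time, bumping the leftmost entry strictly greater than the inserted value down to the next row. The recording tableau Q records, in position (i, j), the step at which that cell was added to P.
  Insert 2 (step 1): P = [2];  Q = [1]
  Insert 8 (step 2): P = [2, 8];  Q = [1, 2]
  Insert 6 (step 3): P = [2, 6] / [8];  Q = [1, 2] / [3]
  Insert 5 (step 4): P = [2, 5] / [6] / [8];  Q = [1, 2] / [3] / [4]
  Insert 4 (step 5): P = [2, 4] / [5] / [6] / [8];  Q = [1, 2] / [3] / [4] / [5]
  Insert 3 (step 6): P = [2, 3] / [4] / [5] / [6] / [8];  Q = [1, 2] / [3] / [4] / [5] / [6]
  Insert 1 (step 7): P = [1, 3] / [2] / [4] / [5] / [6] / [8];  Q = [1, 2] / [3] / [4] / [5] / [6] / [7]
  Insert 7 (step 8): P = [1, 3, 7] / [2] / [4] / [5] / [6] / [8];  Q = [1, 2, 8] / [3] / [4] / [5] / [6] / [7]
Final shape: (3, 1, 1, 1, 1, 1).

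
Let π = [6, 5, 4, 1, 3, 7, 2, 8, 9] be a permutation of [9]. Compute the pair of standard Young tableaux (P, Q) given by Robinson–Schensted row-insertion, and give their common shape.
P = [1, 2, 7, 8, 9] / [3] / [4] / [5] / [6];  Q = [1, 5, 6, 8, 9] / [2] / [3] / [4] / [7];  common shape = (5, 1, 1, 1, 1)

Row-insert the values π_1, π_2, … into P one at a time, bumping the leftmost entry strictly greater than the inserted value down to the next row. The recording tableau Q records, in position (i, j), the step at which that cell was added to P.
  Insert 6 (step 1): P = [6];  Q = [1]
  Insert 5 (step 2): P = [5] / [6];  Q = [1] / [2]
  Insert 4 (step 3): P = [4] / [5] / [6];  Q = [1] / [2] / [3]
  Insert 1 (step 4): P = [1] / [4] / [5] / [6];  Q = [1] / [2] / [3] / [4]
  Insert 3 (step 5): P = [1, 3] / [4] / [5] / [6];  Q = [1, 5] / [2] / [3] / [4]
  Insert 7 (step 6): P = [1, 3, 7] / [4] / [5] / [6];  Q = [1, 5, 6] / [2] / [3] / [4]
  Insert 2 (step 7): P = [1, 2, 7] / [3] / [4] / [5] / [6];  Q = [1, 5, 6] / [2] / [3] / [4] / [7]
  Insert 8 (step 8): P = [1, 2, 7, 8] / [3] / [4] / [5] / [6];  Q = [1, 5, 6, 8] / [2] / [3] / [4] / [7]
  Insert 9 (step 9): P = [1, 2, 7, 8, 9] / [3] / [4] / [5] / [6];  Q = [1, 5, 6, 8, 9] / [2] / [3] / [4] / [7]
Final shape: (5, 1, 1, 1, 1).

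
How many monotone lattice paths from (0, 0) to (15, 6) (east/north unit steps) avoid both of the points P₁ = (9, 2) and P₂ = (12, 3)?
Number of paths = 38014

Inclusion–exclusion. Total paths: C(21, 15) = 54264. Through P₁: C(11, 9)·C(10, 6) = 11550. Through P₂: C(15, 12)·C(6, 3) = 9100. Since P₁ is strictly southwest of P₂, a monotone path through both must visit P₁ then P₂; paths through both = C(11, 9)·C(4, 3)·C(6, 3) = 4400. Avoid both = 54264 − 11550 − 9100 + 4400 = 38014.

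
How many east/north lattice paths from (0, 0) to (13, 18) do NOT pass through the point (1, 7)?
Number of paths = 195436451

Total paths from (0, 0) to (13, 18): C(31, 13) = 206253075. Paths through (1, 7): (paths (0, 0) → (1, 7)) × (paths (1, 7) → (13, 18)) = C(8, 1) · C(23, 12) = 8 · 1352078 = 10816624. Avoidance count = 206253075 − 10816624 = 195436451.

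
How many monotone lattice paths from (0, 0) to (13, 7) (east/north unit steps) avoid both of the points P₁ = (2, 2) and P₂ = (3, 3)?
Number of paths = 43304

Inclusion–exclusion. Total paths: C(20, 13) = 77520. Through P₁: C(4, 2)·C(16, 11) = 26208. Through P₂: C(6, 3)·C(14, 10) = 20020. Since P₁ is strictly southwest of P₂, a monotone path through both must visit P₁ then P₂; paths through both = C(4, 2)·C(2, 1)·C(14, 10) = 12012. Avoid both = 77520 − 26208 − 20020 + 12012 = 43304.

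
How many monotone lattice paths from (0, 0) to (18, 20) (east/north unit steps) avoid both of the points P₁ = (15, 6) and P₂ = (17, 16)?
Number of paths = 27724992660

Inclusion–exclusion. Total paths: C(38, 18) = 33578000610. Through P₁: C(21, 15)·C(17, 3) = 36899520. Through P₂: C(33, 17)·C(5, 1) = 5834015550. Since P₁ is strictly southwest of P₂, a monotone path through both must visit P₁ then P₂; paths through both = C(21, 15)·C(12, 2)·C(5, 1) = 17907120. Avoid both = 33578000610 − 36899520 − 5834015550 + 17907120 = 27724992660.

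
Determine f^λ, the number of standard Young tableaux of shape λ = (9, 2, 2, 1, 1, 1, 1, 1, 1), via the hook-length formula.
# SYT of shape (9, 2, 2, 1, 1, 1, 1, 1, 1) = 1369368

Hook-length formula: f^λ = n! / Π hook(c), product over all cells c of the Young diagram. For λ = (9, 2, 2, 1, 1, 1, 1, 1, 1), n = 19 boxes. Hook lengths by row (left-to-right, top-to-bottom): [17, 10, 7, 6, 5, 4, 3, 2, 1]; [9, 2]; [8, 1]; [6]; [5]; [4]; [3]; [2]; [1]. Product of hooks = 88833024000. So f^λ = 19! / 88833024000 = 121645100408832000 / 88833024000 = 1369368.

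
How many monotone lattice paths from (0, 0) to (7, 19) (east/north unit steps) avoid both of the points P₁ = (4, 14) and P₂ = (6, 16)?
Number of paths = 261428

Inclusion–exclusion. Total paths: C(26, 7) = 657800. Through P₁: C(18, 4)·C(8, 3) = 171360. Through P₂: C(22, 6)·C(4, 1) = 298452. Since P₁ is strictly southwest of P₂, a monotone path through both must visit P₁ then P₂; paths through both = C(18, 4)·C(4, 2)·C(4, 1) = 73440. Avoid both = 657800 − 171360 − 298452 + 73440 = 261428.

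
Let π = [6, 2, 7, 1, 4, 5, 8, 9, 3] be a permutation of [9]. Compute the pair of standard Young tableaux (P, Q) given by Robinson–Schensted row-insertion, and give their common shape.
P = [1, 3, 5, 8, 9] / [2, 4] / [6, 7];  Q = [1, 3, 6, 7, 8] / [2, 5] / [4, 9];  common shape = (5, 2, 2)

Row-insert the values π_1, π_2, … into P one at a time, bumping the leftmost entry strictly greater than the inserted value down to the next row. The recording tableau Q records, in position (i, j), the step at which that cell was added to P.
  Insert 6 (step 1): P = [6];  Q = [1]
  Insert 2 (step 2): P = [2] / [6];  Q = [1] / [2]
  Insert 7 (step 3): P = [2, 7] / [6];  Q = [1, 3] / [2]
  Insert 1 (step 4): P = [1, 7] / [2] / [6];  Q = [1, 3] / [2] / [4]
  Insert 4 (step 5): P = [1, 4] / [2, 7] / [6];  Q = [1, 3] / [2, 5] / [4]
  Insert 5 (step 6): P = [1, 4, 5] / [2, 7] / [6];  Q = [1, 3, 6] / [2, 5] / [4]
  Insert 8 (step 7): P = [1, 4, 5, 8] / [2, 7] / [6];  Q = [1, 3, 6, 7] / [2, 5] / [4]
  Insert 9 (step 8): P = [1, 4, 5, 8, 9] / [2, 7] / [6];  Q = [1, 3, 6, 7, 8] / [2, 5] / [4]
  Insert 3 (step 9): P = [1, 3, 5, 8, 9] / [2, 4] / [6, 7];  Q = [1, 3, 6, 7, 8] / [2, 5] / [4, 9]
Final shape: (5, 2, 2).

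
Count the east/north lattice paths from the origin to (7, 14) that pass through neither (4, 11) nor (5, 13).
Number of paths = 75561

Inclusion–exclusion. Total paths: C(21, 7) = 116280. Through P₁: C(15, 4)·C(6, 3) = 27300. Through P₂: C(18, 5)·C(3, 2) = 25704. Since P₁ is strictly southwest of P₂, a monotone path through both must visit P₁ then P₂; paths through both = C(15, 4)·C(3, 1)·C(3, 2) = 12285. Avoid both = 116280 − 27300 − 25704 + 12285 = 75561.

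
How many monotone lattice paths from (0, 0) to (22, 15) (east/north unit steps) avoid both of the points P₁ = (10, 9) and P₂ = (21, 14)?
Number of paths = 3816389976

Inclusion–exclusion. Total paths: C(37, 22) = 9364199760. Through P₁: C(19, 10)·C(18, 12) = 1714905192. Through P₂: C(35, 21)·C(2, 1) = 4639918800. Since P₁ is strictly southwest of P₂, a monotone path through both must visit P₁ then P₂; paths through both = C(19, 10)·C(16, 11)·C(2, 1) = 807014208. Avoid both = 9364199760 − 1714905192 − 4639918800 + 807014208 = 3816389976.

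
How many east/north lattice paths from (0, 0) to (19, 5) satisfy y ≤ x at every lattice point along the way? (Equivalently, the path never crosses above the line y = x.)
Number of paths = 31878

By the reflection principle (André's argument), the number of monotone paths to (19, 5) with n ≤ m that never go above y = x is C(24, 19) − C(24, 20) = 42504 − 10626 = 31878.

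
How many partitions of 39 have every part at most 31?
p(39, parts ≤ 31) = 31140

Use the recurrence p(n, m) = p(n, m−1) + p(n−m, m): either the largest part is < m (count p(n, m−1)) or the largest part is exactly m (remove one copy of m, count p(n−m, m)). With p(0, ·) = 1 this gives p(39, parts ≤ 31) = 31140. (By conjugating Young diagrams, this also counts partitions of 39 into at most 31 parts.)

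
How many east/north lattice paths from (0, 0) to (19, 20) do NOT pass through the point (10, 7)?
Number of paths = 59249440250

Total paths from (0, 0) to (19, 20): C(39, 19) = 68923264410. Paths through (10, 7): (paths (0, 0) → (10, 7)) × (paths (10, 7) → (19, 20)) = C(17, 10) · C(22, 9) = 19448 · 497420 = 9673824160. Avoidance count = 68923264410 − 9673824160 = 59249440250.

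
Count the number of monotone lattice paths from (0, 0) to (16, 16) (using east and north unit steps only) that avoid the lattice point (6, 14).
Number of paths = 598522230

Total paths from (0, 0) to (16, 16): C(32, 16) = 601080390. Paths through (6, 14): (paths (0, 0) → (6, 14)) × (paths (6, 14) → (16, 16)) = C(20, 6) · C(12, 10) = 38760 · 66 = 2558160. Avoidance count = 601080390 − 2558160 = 598522230.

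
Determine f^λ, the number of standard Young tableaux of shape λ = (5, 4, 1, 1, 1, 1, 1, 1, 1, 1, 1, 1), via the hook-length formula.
# SYT of shape (5, 4, 1, 1, 1, 1, 1, 1, 1, 1, 1, 1) = 415701

Hook-length formula: f^λ = n! / Π hook(c), product over all cells c of the Young diagram. For λ = (5, 4, 1, 1, 1, 1, 1, 1, 1, 1, 1, 1), n = 19 boxes. Hook lengths by row (left-to-right, top-to-bottom): [16, 5, 4, 3, 1]; [14, 3, 2, 1]; [10]; [9]; [8]; [7]; [6]; [5]; [4]; [3]; [2]; [1]. Product of hooks = 292626432000. So f^λ = 19! / 292626432000 = 121645100408832000 / 292626432000 = 415701.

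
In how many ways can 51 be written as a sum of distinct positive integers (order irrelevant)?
q(51) = 4097

A partition into distinct parts is a strictly decreasing sequence summing to n. The recurrence d(n, m) = d(n, m−1) + d(n−m, m−1) (use part m at most once) with q(n) = d(n, n) gives q(51) = 4097. (Euler's theorem: # distinct-part partitions = # odd-part partitions.)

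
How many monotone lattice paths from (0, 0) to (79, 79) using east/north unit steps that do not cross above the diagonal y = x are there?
C_79 = 289450081175264899454283846029490767264392230

These NE paths below the diagonal are counted by the Catalan number C_n = (1/(n + 1)) · C(2n, n). For n = 79: C_79 = (1/80) · C(158, 79) = 23156006494021191956342707682359261381151378400/80 = 289450081175264899454283846029490767264392230.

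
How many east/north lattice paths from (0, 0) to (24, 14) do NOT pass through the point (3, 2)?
Number of paths = 6121380900

Total paths from (0, 0) to (24, 14): C(38, 24) = 9669554100. Paths through (3, 2): (paths (0, 0) → (3, 2)) × (paths (3, 2) → (24, 14)) = C(5, 3) · C(33, 21) = 10 · 354817320 = 3548173200. Avoidance count = 9669554100 − 3548173200 = 6121380900.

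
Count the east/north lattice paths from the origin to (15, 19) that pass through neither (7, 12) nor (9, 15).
Number of paths = 1362959700

Inclusion–exclusion. Total paths: C(34, 15) = 1855967520. Through P₁: C(19, 7)·C(15, 8) = 324246780. Through P₂: C(24, 9)·C(10, 6) = 274575840. Since P₁ is strictly southwest of P₂, a monotone path through both must visit P₁ then P₂; paths through both = C(19, 7)·C(5, 2)·C(10, 6) = 105814800. Avoid both = 1855967520 − 324246780 − 274575840 + 105814800 = 1362959700.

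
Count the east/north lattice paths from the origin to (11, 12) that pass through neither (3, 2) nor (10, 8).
Number of paths = 781508

Inclusion–exclusion. Total paths: C(23, 11) = 1352078. Through P₁: C(5, 3)·C(18, 8) = 437580. Through P₂: C(18, 10)·C(5, 1) = 218790. Since P₁ is strictly southwest of P₂, a monotone path through both must visit P₁ then P₂; paths through both = C(5, 3)·C(13, 7)·C(5, 1) = 85800. Avoid both = 1352078 − 437580 − 218790 + 85800 = 781508.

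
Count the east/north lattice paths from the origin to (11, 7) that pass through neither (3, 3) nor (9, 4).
Number of paths = 16174

Inclusion–exclusion. Total paths: C(18, 11) = 31824. Through P₁: C(6, 3)·C(12, 8) = 9900. Through P₂: C(13, 9)·C(5, 2) = 7150. Since P₁ is strictly southwest of P₂, a monotone path through both must visit P₁ then P₂; paths through both = C(6, 3)·C(7, 6)·C(5, 2) = 1400. Avoid both = 31824 − 9900 − 7150 + 1400 = 16174.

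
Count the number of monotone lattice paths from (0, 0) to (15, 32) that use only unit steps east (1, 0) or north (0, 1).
Number of paths = 751616304549

A monotone lattice path from (0, 0) to (15, 32) consists of 15 east steps and 32 north steps in some order, so it is determined by which 15 of the 47 steps are east. The count is C(47, 15) = 751616304549.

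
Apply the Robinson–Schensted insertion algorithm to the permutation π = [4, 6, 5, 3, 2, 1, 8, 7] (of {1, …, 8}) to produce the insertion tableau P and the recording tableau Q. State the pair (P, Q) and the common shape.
P = [1, 5, 7] / [2, 8] / [3] / [4] / [6];  Q = [1, 2, 7] / [3, 8] / [4] / [5] / [6];  common shape = (3, 2, 1, 1, 1)

Row-insert the values π_1, π_2, … into P one at a time, bumping the leftmost entry strictly greater than the inserted value down to the next row. The recording tableau Q records, in position (i, j), the step at which that cell was added to P.
  Insert 4 (step 1): P = [4];  Q = [1]
  Insert 6 (step 2): P = [4, 6];  Q = [1, 2]
  Insert 5 (step 3): P = [4, 5] / [6];  Q = [1, 2] / [3]
  Insert 3 (step 4): P = [3, 5] / [4] / [6];  Q = [1, 2] / [3] / [4]
  Insert 2 (step 5): P = [2, 5] / [3] / [4] / [6];  Q = [1, 2] / [3] / [4] / [5]
  Insert 1 (step 6): P = [1, 5] / [2] / [3] / [4] / [6];  Q = [1, 2] / [3] / [4] / [5] / [6]
  Insert 8 (step 7): P = [1, 5, 8] / [2] / [3] / [4] / [6];  Q = [1, 2, 7] / [3] / [4] / [5] / [6]
  Insert 7 (step 8): P = [1, 5, 7] / [2, 8] / [3] / [4] / [6];  Q = [1, 2, 7] / [3, 8] / [4] / [5] / [6]
Final shape: (3, 2, 1, 1, 1).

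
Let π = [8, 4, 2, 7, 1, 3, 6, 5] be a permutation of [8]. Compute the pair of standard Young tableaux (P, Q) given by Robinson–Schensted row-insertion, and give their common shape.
P = [1, 3, 5] / [2, 6] / [4, 7] / [8];  Q = [1, 4, 7] / [2, 6] / [3, 8] / [5];  common shape = (3, 2, 2, 1)

Row-insert the values π_1, π_2, … into P one at a time, bumping the leftmost entry strictly greater than the inserted value down to the next row. The recording tableau Q records, in position (i, j), the step at which that cell was added to P.
  Insert 8 (step 1): P = [8];  Q = [1]
  Insert 4 (step 2): P = [4] / [8];  Q = [1] / [2]
  Insert 2 (step 3): P = [2] / [4] / [8];  Q = [1] / [2] / [3]
  Insert 7 (step 4): P = [2, 7] / [4] / [8];  Q = [1, 4] / [2] / [3]
  Insert 1 (step 5): P = [1, 7] / [2] / [4] / [8];  Q = [1, 4] / [2] / [3] / [5]
  Insert 3 (step 6): P = [1, 3] / [2, 7] / [4] / [8];  Q = [1, 4] / [2, 6] / [3] / [5]
  Insert 6 (step 7): P = [1, 3, 6] / [2, 7] / [4] / [8];  Q = [1, 4, 7] / [2, 6] / [3] / [5]
  Insert 5 (step 8): P = [1, 3, 5] / [2, 6] / [4, 7] / [8];  Q = [1, 4, 7] / [2, 6] / [3, 8] / [5]
Final shape: (3, 2, 2, 1).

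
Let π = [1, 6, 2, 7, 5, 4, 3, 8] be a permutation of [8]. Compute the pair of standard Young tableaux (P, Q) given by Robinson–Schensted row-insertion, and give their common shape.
P = [1, 2, 3, 8] / [4, 7] / [5] / [6];  Q = [1, 2, 4, 8] / [3, 5] / [6] / [7];  common shape = (4, 2, 1, 1)

Row-insert the values π_1, π_2, … into P one at a time, bumping the leftmost entry strictly greater than the inserted value down to the next row. The recording tableau Q records, in position (i, j), the step at which that cell was added to P.
  Insert 1 (step 1): P = [1];  Q = [1]
  Insert 6 (step 2): P = [1, 6];  Q = [1, 2]
  Insert 2 (step 3): P = [1, 2] / [6];  Q = [1, 2] / [3]
  Insert 7 (step 4): P = [1, 2, 7] / [6];  Q = [1, 2, 4] / [3]
  Insert 5 (step 5): P = [1, 2, 5] / [6, 7];  Q = [1, 2, 4] / [3, 5]
  Insert 4 (step 6): P = [1, 2, 4] / [5, 7] / [6];  Q = [1, 2, 4] / [3, 5] / [6]
  Insert 3 (step 7): P = [1, 2, 3] / [4, 7] / [5] / [6];  Q = [1, 2, 4] / [3, 5] / [6] / [7]
  Insert 8 (step 8): P = [1, 2, 3, 8] / [4, 7] / [5] / [6];  Q = [1, 2, 4, 8] / [3, 5] / [6] / [7]
Final shape: (4, 2, 1, 1).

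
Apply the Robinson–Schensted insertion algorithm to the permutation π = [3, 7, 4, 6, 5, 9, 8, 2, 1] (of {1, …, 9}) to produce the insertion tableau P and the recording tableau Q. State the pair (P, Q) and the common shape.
P = [1, 4, 5, 8] / [2, 9] / [3] / [6] / [7];  Q = [1, 2, 4, 6] / [3, 7] / [5] / [8] / [9];  common shape = (4, 2, 1, 1, 1)

Row-insert the values π_1, π_2, … into P one at a time, bumping the leftmost entry strictly greater than the inserted value down to the next row. The recording tableau Q records, in position (i, j), the step at which that cell was added to P.
  Insert 3 (step 1): P = [3];  Q = [1]
  Insert 7 (step 2): P = [3, 7];  Q = [1, 2]
  Insert 4 (step 3): P = [3, 4] / [7];  Q = [1, 2] / [3]
  Insert 6 (step 4): P = [3, 4, 6] / [7];  Q = [1, 2, 4] / [3]
  Insert 5 (step 5): P = [3, 4, 5] / [6] / [7];  Q = [1, 2, 4] / [3] / [5]
  Insert 9 (step 6): P = [3, 4, 5, 9] / [6] / [7];  Q = [1, 2, 4, 6] / [3] / [5]
  Insert 8 (step 7): P = [3, 4, 5, 8] / [6, 9] / [7];  Q = [1, 2, 4, 6] / [3, 7] / [5]
  Insert 2 (step 8): P = [2, 4, 5, 8] / [3, 9] / [6] / [7];  Q = [1, 2, 4, 6] / [3, 7] / [5] / [8]
  Insert 1 (step 9): P = [1, 4, 5, 8] / [2, 9] / [3] / [6] / [7];  Q = [1, 2, 4, 6] / [3, 7] / [5] / [8] / [9]
Final shape: (4, 2, 1, 1, 1).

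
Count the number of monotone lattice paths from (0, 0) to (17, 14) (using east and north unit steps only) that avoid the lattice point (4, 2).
Number of paths = 187178025

Total paths from (0, 0) to (17, 14): C(31, 17) = 265182525. Paths through (4, 2): (paths (0, 0) → (4, 2)) × (paths (4, 2) → (17, 14)) = C(6, 4) · C(25, 13) = 15 · 5200300 = 78004500. Avoidance count = 265182525 − 78004500 = 187178025.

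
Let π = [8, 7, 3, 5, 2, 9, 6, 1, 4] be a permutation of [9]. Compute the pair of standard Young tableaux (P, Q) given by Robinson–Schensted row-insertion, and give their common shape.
P = [1, 4, 6] / [2, 5] / [3, 9] / [7] / [8];  Q = [1, 4, 6] / [2, 7] / [3, 9] / [5] / [8];  common shape = (3, 2, 2, 1, 1)

Row-insert the values π_1, π_2, … into P one at a time, bumping the leftmost entry strictly greater than the inserted value down to the next row. The recording tableau Q records, in position (i, j), the step at which that cell was added to P.
  Insert 8 (step 1): P = [8];  Q = [1]
  Insert 7 (step 2): P = [7] / [8];  Q = [1] / [2]
  Insert 3 (step 3): P = [3] / [7] / [8];  Q = [1] / [2] / [3]
  Insert 5 (step 4): P = [3, 5] / [7] / [8];  Q = [1, 4] / [2] / [3]
  Insert 2 (step 5): P = [2, 5] / [3] / [7] / [8];  Q = [1, 4] / [2] / [3] / [5]
  Insert 9 (step 6): P = [2, 5, 9] / [3] / [7] / [8];  Q = [1, 4, 6] / [2] / [3] / [5]
  Insert 6 (step 7): P = [2, 5, 6] / [3, 9] / [7] / [8];  Q = [1, 4, 6] / [2, 7] / [3] / [5]
  Insert 1 (step 8): P = [1, 5, 6] / [2, 9] / [3] / [7] / [8];  Q = [1, 4, 6] / [2, 7] / [3] / [5] / [8]
  Insert 4 (step 9): P = [1, 4, 6] / [2, 5] / [3, 9] / [7] / [8];  Q = [1, 4, 6] / [2, 7] / [3, 9] / [5] / [8]
Final shape: (3, 2, 2, 1, 1).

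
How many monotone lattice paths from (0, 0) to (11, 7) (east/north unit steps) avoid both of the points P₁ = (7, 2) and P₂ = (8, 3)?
Number of paths = 24033

Inclusion–exclusion. Total paths: C(18, 11) = 31824. Through P₁: C(9, 7)·C(9, 4) = 4536. Through P₂: C(11, 8)·C(7, 3) = 5775. Since P₁ is strictly southwest of P₂, a monotone path through both must visit P₁ then P₂; paths through both = C(9, 7)·C(2, 1)·C(7, 3) = 2520. Avoid both = 31824 − 4536 − 5775 + 2520 = 24033.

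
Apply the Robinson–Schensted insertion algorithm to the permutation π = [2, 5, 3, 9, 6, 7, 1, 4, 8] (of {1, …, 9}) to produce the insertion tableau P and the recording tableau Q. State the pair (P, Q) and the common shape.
P = [1, 3, 4, 7, 8] / [2, 6] / [5, 9];  Q = [1, 2, 4, 6, 9] / [3, 5] / [7, 8];  common shape = (5, 2, 2)

Row-insert the values π_1, π_2, … into P one at a time, bumping the leftmost entry strictly greater than the inserted value down to the next row. The recording tableau Q records, in position (i, j), the step at which that cell was added to P.
  Insert 2 (step 1): P = [2];  Q = [1]
  Insert 5 (step 2): P = [2, 5];  Q = [1, 2]
  Insert 3 (step 3): P = [2, 3] / [5];  Q = [1, 2] / [3]
  Insert 9 (step 4): P = [2, 3, 9] / [5];  Q = [1, 2, 4] / [3]
  Insert 6 (step 5): P = [2, 3, 6] / [5, 9];  Q = [1, 2, 4] / [3, 5]
  Insert 7 (step 6): P = [2, 3, 6, 7] / [5, 9];  Q = [1, 2, 4, 6] / [3, 5]
  Insert 1 (step 7): P = [1, 3, 6, 7] / [2, 9] / [5];  Q = [1, 2, 4, 6] / [3, 5] / [7]
  Insert 4 (step 8): P = [1, 3, 4, 7] / [2, 6] / [5, 9];  Q = [1, 2, 4, 6] / [3, 5] / [7, 8]
  Insert 8 (step 9): P = [1, 3, 4, 7, 8] / [2, 6] / [5, 9];  Q = [1, 2, 4, 6, 9] / [3, 5] / [7, 8]
Final shape: (5, 2, 2).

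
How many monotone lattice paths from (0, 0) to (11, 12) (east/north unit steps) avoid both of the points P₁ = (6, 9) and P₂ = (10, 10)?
Number of paths = 592605

Inclusion–exclusion. Total paths: C(23, 11) = 1352078. Through P₁: C(15, 6)·C(8, 5) = 280280. Through P₂: C(20, 10)·C(3, 1) = 554268. Since P₁ is strictly southwest of P₂, a monotone path through both must visit P₁ then P₂; paths through both = C(15, 6)·C(5, 4)·C(3, 1) = 75075. Avoid both = 1352078 − 280280 − 554268 + 75075 = 592605.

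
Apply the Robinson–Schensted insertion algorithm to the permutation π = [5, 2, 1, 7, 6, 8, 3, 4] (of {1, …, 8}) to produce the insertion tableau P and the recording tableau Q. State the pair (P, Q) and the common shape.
P = [1, 3, 4] / [2, 6, 8] / [5, 7];  Q = [1, 4, 6] / [2, 5, 8] / [3, 7];  common shape = (3, 3, 2)

Row-insert the values π_1, π_2, … into P one at a time, bumping the leftmost entry strictly greater than the inserted value down to the next row. The recording tableau Q records, in position (i, j), the step at which that cell was added to P.
  Insert 5 (step 1): P = [5];  Q = [1]
  Insert 2 (step 2): P = [2] / [5];  Q = [1] / [2]
  Insert 1 (step 3): P = [1] / [2] / [5];  Q = [1] / [2] / [3]
  Insert 7 (step 4): P = [1, 7] / [2] / [5];  Q = [1, 4] / [2] / [3]
  Insert 6 (step 5): P = [1, 6] / [2, 7] / [5];  Q = [1, 4] / [2, 5] / [3]
  Insert 8 (step 6): P = [1, 6, 8] / [2, 7] / [5];  Q = [1, 4, 6] / [2, 5] / [3]
  Insert 3 (step 7): P = [1, 3, 8] / [2, 6] / [5, 7];  Q = [1, 4, 6] / [2, 5] / [3, 7]
  Insert 4 (step 8): P = [1, 3, 4] / [2, 6, 8] / [5, 7];  Q = [1, 4, 6] / [2, 5, 8] / [3, 7]
Final shape: (3, 3, 2).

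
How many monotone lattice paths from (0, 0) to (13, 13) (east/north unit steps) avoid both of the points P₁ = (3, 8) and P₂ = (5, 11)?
Number of paths = 9782795

Inclusion–exclusion. Total paths: C(26, 13) = 10400600. Through P₁: C(11, 3)·C(15, 10) = 495495. Through P₂: C(16, 5)·C(10, 8) = 196560. Since P₁ is strictly southwest of P₂, a monotone path through both must visit P₁ then P₂; paths through both = C(11, 3)·C(5, 2)·C(10, 8) = 74250. Avoid both = 10400600 − 495495 − 196560 + 74250 = 9782795.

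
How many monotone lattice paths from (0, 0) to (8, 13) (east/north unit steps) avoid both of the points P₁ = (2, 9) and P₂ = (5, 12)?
Number of paths = 171588

Inclusion–exclusion. Total paths: C(21, 8) = 203490. Through P₁: C(11, 2)·C(10, 6) = 11550. Through P₂: C(17, 5)·C(4, 3) = 24752. Since P₁ is strictly southwest of P₂, a monotone path through both must visit P₁ then P₂; paths through both = C(11, 2)·C(6, 3)·C(4, 3) = 4400. Avoid both = 203490 − 11550 − 24752 + 4400 = 171588.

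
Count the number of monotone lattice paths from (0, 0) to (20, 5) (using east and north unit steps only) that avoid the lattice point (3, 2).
Number of paths = 41730

Total paths from (0, 0) to (20, 5): C(25, 20) = 53130. Paths through (3, 2): (paths (0, 0) → (3, 2)) × (paths (3, 2) → (20, 5)) = C(5, 3) · C(20, 17) = 10 · 1140 = 11400. Avoidance count = 53130 − 11400 = 41730.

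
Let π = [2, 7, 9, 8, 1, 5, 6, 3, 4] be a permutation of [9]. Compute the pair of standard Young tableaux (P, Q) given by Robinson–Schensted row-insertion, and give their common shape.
P = [1, 3, 4] / [2, 5, 6] / [7, 8] / [9];  Q = [1, 2, 3] / [4, 6, 7] / [5, 9] / [8];  common shape = (3, 3, 2, 1)

Row-insert the values π_1, π_2, … into P one at a time, bumping the leftmost entry strictly greater than the inserted value down to the next row. The recording tableau Q records, in position (i, j), the step at which that cell was added to P.
  Insert 2 (step 1): P = [2];  Q = [1]
  Insert 7 (step 2): P = [2, 7];  Q = [1, 2]
  Insert 9 (step 3): P = [2, 7, 9];  Q = [1, 2, 3]
  Insert 8 (step 4): P = [2, 7, 8] / [9];  Q = [1, 2, 3] / [4]
  Insert 1 (step 5): P = [1, 7, 8] / [2] / [9];  Q = [1, 2, 3] / [4] / [5]
  Insert 5 (step 6): P = [1, 5, 8] / [2, 7] / [9];  Q = [1, 2, 3] / [4, 6] / [5]
  Insert 6 (step 7): P = [1, 5, 6] / [2, 7, 8] / [9];  Q = [1, 2, 3] / [4, 6, 7] / [5]
  Insert 3 (step 8): P = [1, 3, 6] / [2, 5, 8] / [7] / [9];  Q = [1, 2, 3] / [4, 6, 7] / [5] / [8]
  Insert 4 (step 9): P = [1, 3, 4] / [2, 5, 6] / [7, 8] / [9];  Q = [1, 2, 3] / [4, 6, 7] / [5, 9] / [8]
Final shape: (3, 3, 2, 1).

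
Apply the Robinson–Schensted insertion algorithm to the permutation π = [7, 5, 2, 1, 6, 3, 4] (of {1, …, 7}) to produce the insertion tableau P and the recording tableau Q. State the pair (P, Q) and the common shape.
P = [1, 3, 4] / [2, 6] / [5] / [7];  Q = [1, 5, 7] / [2, 6] / [3] / [4];  common shape = (3, 2, 1, 1)

Row-insert the values π_1, π_2, … into P one at a time, bumping the leftmost entry strictly greater than the inserted value down to the next row. The recording tableau Q records, in position (i, j), the step at which that cell was added to P.
  Insert 7 (step 1): P = [7];  Q = [1]
  Insert 5 (step 2): P = [5] / [7];  Q = [1] / [2]
  Insert 2 (step 3): P = [2] / [5] / [7];  Q = [1] / [2] / [3]
  Insert 1 (step 4): P = [1] / [2] / [5] / [7];  Q = [1] / [2] / [3] / [4]
  Insert 6 (step 5): P = [1, 6] / [2] / [5] / [7];  Q = [1, 5] / [2] / [3] / [4]
  Insert 3 (step 6): P = [1, 3] / [2, 6] / [5] / [7];  Q = [1, 5] / [2, 6] / [3] / [4]
  Insert 4 (step 7): P = [1, 3, 4] / [2, 6] / [5] / [7];  Q = [1, 5, 7] / [2, 6] / [3] / [4]
Final shape: (3, 2, 1, 1).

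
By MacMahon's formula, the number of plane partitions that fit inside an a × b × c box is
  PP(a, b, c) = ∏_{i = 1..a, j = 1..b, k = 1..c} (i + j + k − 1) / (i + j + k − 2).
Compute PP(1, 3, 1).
PP(1, 3, 1) = 4

Evaluate the triple product over i = 1..1, j = 1..3, k = 1..1. The factors are (2/1) · (3/2) · (4/3). The numerators and denominators telescope so the product is an integer; carrying out the multiplication exactly gives PP(1, 3, 1) = 4.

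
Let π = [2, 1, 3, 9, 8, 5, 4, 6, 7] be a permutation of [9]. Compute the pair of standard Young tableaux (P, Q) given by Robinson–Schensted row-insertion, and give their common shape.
P = [1, 3, 4, 6, 7] / [2, 5] / [8] / [9];  Q = [1, 3, 4, 8, 9] / [2, 5] / [6] / [7];  common shape = (5, 2, 1, 1)

Row-insert the values π_1, π_2, … into P one at a time, bumping the leftmost entry strictly greater than the inserted value down to the next row. The recording tableau Q records, in position (i, j), the step at which that cell was added to P.
  Insert 2 (step 1): P = [2];  Q = [1]
  Insert 1 (step 2): P = [1] / [2];  Q = [1] / [2]
  Insert 3 (step 3): P = [1, 3] / [2];  Q = [1, 3] / [2]
  Insert 9 (step 4): P = [1, 3, 9] / [2];  Q = [1, 3, 4] / [2]
  Insert 8 (step 5): P = [1, 3, 8] / [2, 9];  Q = [1, 3, 4] / [2, 5]
  Insert 5 (step 6): P = [1, 3, 5] / [2, 8] / [9];  Q = [1, 3, 4] / [2, 5] / [6]
  Insert 4 (step 7): P = [1, 3, 4] / [2, 5] / [8] / [9];  Q = [1, 3, 4] / [2, 5] / [6] / [7]
  Insert 6 (step 8): P = [1, 3, 4, 6] / [2, 5] / [8] / [9];  Q = [1, 3, 4, 8] / [2, 5] / [6] / [7]
  Insert 7 (step 9): P = [1, 3, 4, 6, 7] / [2, 5] / [8] / [9];  Q = [1, 3, 4, 8, 9] / [2, 5] / [6] / [7]
Final shape: (5, 2, 1, 1).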